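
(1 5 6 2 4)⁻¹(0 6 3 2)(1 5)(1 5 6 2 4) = (0 2 3 4)(5 6)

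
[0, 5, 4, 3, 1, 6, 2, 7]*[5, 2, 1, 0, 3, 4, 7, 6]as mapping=[0→5, 1→4, 2→3, 3→0, 4→2, 5→7, 6→1, 7→6]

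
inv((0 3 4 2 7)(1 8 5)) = (0 7 2 4 3)(1 5 8)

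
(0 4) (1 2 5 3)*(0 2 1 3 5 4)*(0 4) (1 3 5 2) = (0 4 1 3 5 2) 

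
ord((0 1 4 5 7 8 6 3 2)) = 9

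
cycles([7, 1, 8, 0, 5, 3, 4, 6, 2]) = (0 7 6 4 5 3)(2 8)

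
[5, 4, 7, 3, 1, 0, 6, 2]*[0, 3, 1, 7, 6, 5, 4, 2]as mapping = [0→5, 1→6, 2→2, 3→7, 4→3, 5→0, 6→4, 7→1]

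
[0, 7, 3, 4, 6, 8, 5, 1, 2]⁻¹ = [0, 7, 8, 2, 3, 6, 4, 1, 5]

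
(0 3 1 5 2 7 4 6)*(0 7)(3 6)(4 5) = (0 6 7 5 2)(1 4 3)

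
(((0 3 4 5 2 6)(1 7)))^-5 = (0 3 4 5 2 6)(1 7)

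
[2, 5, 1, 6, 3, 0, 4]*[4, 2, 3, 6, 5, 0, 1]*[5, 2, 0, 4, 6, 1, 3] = [4, 5, 0, 2, 3, 6, 1]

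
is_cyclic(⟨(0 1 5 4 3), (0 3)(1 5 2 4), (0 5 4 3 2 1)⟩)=no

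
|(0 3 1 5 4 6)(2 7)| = 6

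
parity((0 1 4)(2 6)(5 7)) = even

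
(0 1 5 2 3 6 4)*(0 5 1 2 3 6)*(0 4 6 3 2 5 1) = (0 5 2 3 4 1)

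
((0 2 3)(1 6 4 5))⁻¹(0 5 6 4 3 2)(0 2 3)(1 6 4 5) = (0 3 2 1 4 5)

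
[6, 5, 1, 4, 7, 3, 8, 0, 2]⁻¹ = [7, 2, 8, 5, 3, 1, 0, 4, 6]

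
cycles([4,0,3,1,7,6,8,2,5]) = (0 4 7 2 3 1)(5 6 8)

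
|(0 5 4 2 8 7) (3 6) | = 6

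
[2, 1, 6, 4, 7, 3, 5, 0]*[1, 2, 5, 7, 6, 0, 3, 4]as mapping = [0→5, 1→2, 2→3, 3→6, 4→4, 5→7, 6→0, 7→1]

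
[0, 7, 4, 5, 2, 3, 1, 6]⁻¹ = [0, 6, 4, 5, 2, 3, 7, 1]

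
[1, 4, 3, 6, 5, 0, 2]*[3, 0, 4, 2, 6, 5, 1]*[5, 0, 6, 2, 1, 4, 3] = [5, 3, 6, 0, 4, 2, 1]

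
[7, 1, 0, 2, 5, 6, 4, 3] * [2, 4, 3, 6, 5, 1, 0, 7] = [7, 4, 2, 3, 1, 0, 5, 6]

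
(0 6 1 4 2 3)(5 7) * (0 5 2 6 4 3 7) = (0 4 6 1 3 5)(2 7)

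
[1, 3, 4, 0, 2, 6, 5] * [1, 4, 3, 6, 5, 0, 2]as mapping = [0→4, 1→6, 2→5, 3→1, 4→3, 5→2, 6→0]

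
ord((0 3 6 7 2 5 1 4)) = 8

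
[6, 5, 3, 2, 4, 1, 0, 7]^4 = [0, 1, 2, 3, 4, 5, 6, 7]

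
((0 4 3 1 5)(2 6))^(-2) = (0 1 4 5 3)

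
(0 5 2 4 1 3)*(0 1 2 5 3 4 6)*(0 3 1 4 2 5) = (0 1 2 6 3 4 5)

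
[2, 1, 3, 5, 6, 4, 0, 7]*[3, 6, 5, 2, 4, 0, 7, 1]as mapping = [0→5, 1→6, 2→2, 3→0, 4→7, 5→4, 6→3, 7→1]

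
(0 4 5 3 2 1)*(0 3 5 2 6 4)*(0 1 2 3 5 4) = (0 1 5 4 3 6)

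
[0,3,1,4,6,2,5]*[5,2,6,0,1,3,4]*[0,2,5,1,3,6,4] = [6,0,5,2,3,4,1]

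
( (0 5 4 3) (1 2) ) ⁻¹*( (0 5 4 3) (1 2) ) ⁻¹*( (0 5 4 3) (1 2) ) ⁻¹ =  (0 5 4 3) (1 2) 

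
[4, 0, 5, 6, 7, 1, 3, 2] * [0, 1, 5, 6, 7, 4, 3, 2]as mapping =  [0→7, 1→0, 2→4, 3→3, 4→2, 5→1, 6→6, 7→5]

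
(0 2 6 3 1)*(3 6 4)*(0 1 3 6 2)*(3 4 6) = (2 6)(3 4)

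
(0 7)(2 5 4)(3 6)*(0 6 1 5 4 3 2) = (0 7 6 2 4)(1 5 3)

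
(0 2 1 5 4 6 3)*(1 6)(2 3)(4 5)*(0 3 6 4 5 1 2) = (0 6)(1 5)(2 4)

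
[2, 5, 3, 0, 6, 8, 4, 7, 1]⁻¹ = [3, 8, 0, 2, 6, 1, 4, 7, 5]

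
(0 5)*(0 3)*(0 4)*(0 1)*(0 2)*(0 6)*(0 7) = (0 5 3 4 1 2 6 7)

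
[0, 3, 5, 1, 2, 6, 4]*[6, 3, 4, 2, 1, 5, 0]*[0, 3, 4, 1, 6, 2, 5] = [5, 4, 2, 1, 6, 0, 3]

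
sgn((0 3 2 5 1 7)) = -1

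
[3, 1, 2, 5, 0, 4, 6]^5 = [3, 1, 2, 5, 0, 4, 6]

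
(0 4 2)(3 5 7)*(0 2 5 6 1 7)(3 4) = (0 3 6 1 7 4 5)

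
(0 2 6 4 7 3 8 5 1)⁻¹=(0 1 5 8 3 7 4 6 2)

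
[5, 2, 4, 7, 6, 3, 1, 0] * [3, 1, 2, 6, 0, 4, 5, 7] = [4, 2, 0, 7, 5, 6, 1, 3]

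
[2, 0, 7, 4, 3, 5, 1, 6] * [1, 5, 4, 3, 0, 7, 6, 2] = [4, 1, 2, 0, 3, 7, 5, 6]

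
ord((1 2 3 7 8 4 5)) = 7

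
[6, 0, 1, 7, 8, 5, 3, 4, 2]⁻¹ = [1, 2, 8, 6, 7, 5, 0, 3, 4]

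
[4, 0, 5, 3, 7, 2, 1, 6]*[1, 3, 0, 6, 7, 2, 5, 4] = [7, 1, 2, 6, 4, 0, 3, 5]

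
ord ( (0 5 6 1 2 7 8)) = 7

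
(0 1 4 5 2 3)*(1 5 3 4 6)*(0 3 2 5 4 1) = (0 4 2 1 6)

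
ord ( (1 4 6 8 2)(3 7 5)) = 15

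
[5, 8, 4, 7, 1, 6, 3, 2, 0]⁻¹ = [8, 4, 7, 6, 2, 0, 5, 3, 1]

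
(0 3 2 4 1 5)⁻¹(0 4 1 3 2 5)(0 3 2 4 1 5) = (0 3 1 5 2 4)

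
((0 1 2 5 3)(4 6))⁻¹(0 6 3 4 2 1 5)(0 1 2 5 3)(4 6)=(0 6 5 2 3 1 4)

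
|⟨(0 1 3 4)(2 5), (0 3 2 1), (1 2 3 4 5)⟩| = 720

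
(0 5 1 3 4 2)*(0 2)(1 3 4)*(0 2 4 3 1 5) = (1 3 5)(2 4)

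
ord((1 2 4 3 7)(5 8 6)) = 15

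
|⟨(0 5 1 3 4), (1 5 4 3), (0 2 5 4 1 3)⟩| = 720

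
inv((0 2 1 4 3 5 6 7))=(0 7 6 5 3 4 1 2)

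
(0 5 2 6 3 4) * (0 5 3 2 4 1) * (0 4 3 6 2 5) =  (0 6 5 3 1 4)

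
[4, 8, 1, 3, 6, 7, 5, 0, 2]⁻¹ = [7, 2, 8, 3, 0, 6, 4, 5, 1]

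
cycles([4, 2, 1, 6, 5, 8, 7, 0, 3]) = (0 4 5 8 3 6 7)(1 2)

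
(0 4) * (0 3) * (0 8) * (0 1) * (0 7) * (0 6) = (0 4 3 8 1 7 6)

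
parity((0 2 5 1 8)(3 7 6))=even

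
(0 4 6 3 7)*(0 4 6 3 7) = (0 6 7 4 3)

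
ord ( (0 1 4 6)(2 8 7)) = 12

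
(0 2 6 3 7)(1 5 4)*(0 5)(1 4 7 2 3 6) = (0 3 2 1)(5 7)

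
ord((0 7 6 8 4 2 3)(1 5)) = 14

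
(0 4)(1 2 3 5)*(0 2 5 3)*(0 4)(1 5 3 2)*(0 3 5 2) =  (0 3)(1 5 2 4)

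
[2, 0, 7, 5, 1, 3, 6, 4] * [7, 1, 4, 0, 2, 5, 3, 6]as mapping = [0→4, 1→7, 2→6, 3→5, 4→1, 5→0, 6→3, 7→2]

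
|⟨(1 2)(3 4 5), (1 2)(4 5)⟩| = 12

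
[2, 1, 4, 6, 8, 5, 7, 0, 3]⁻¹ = [7, 1, 0, 8, 2, 5, 3, 6, 4]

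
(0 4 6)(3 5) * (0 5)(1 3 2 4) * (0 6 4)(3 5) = (0 1 5 2)(3 6)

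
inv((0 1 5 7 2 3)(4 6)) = (0 3 2 7 5 1)(4 6)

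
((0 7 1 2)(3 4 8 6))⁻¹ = (0 2 1 7)(3 6 8 4)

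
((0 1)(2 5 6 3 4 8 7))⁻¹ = (0 1)(2 7 8 4 3 6 5)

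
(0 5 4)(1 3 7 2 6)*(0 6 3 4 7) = (0 5 7 2 3)(1 4 6)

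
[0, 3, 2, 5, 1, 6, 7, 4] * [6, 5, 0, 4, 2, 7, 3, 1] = [6, 4, 0, 7, 5, 3, 1, 2]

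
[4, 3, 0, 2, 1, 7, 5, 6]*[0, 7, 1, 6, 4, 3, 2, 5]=[4, 6, 0, 1, 7, 5, 3, 2]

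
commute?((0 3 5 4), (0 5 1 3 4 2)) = no:(0 3 5 4)*(0 5 1 3 4 2) = (0 4 5 2)(1 3), (0 5 1 3 4 2)*(0 3 5 4) = (0 4 2 3)(1 5)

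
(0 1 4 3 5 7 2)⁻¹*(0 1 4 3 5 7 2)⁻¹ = (0 7 3 1 2 5 4)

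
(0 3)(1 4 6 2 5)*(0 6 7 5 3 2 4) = (0 2 3 6 4 7 5 1)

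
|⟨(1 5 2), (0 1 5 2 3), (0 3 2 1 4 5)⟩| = 720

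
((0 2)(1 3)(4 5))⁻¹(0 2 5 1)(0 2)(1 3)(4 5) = (0 4 3 2)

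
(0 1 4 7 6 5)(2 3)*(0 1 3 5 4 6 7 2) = (0 3)(1 6 4 2 5)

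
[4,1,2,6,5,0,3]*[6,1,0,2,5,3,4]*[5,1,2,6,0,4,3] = [4,1,5,0,6,3,2]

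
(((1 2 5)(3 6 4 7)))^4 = (1 2 5)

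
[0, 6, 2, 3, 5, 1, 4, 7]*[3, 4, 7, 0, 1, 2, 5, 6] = [3, 5, 7, 0, 2, 4, 1, 6]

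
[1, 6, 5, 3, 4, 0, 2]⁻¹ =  [5, 0, 6, 3, 4, 2, 1]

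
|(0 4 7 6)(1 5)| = 4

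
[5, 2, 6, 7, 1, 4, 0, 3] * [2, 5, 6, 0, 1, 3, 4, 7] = [3, 6, 4, 7, 5, 1, 2, 0]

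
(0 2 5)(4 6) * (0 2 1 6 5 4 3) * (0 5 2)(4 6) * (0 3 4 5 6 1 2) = (0 2 1 5 3 6 4)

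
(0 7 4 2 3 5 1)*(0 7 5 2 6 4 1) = (0 5) (1 7) (2 3) (4 6) 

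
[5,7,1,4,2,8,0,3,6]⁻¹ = [6,2,4,7,3,0,8,1,5]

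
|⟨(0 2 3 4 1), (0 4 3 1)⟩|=20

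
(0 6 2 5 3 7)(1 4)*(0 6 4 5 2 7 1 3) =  (0 4 3 1 5)(6 7)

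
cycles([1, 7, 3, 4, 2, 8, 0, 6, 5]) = (0 1 7 6)(2 3 4)(5 8)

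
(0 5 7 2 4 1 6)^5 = (0 1 2 5 6 4 7)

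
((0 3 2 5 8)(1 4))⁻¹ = (0 8 5 2 3)(1 4)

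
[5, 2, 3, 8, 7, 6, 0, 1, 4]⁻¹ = [6, 7, 1, 2, 8, 0, 5, 4, 3]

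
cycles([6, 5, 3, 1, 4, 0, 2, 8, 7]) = (0 6 2 3 1 5)(7 8)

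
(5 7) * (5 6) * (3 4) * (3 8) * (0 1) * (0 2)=(0 1 2)(3 4 8)(5 7 6)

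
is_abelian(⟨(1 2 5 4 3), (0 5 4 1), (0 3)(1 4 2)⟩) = no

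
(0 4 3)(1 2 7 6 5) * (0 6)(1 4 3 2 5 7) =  (0 3 6 7)(1 5 4 2)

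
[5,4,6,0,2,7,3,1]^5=[2,0,7,4,5,6,1,3]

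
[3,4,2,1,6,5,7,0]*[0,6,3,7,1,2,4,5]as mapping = [0→7,1→1,2→3,3→6,4→4,5→2,6→5,7→0]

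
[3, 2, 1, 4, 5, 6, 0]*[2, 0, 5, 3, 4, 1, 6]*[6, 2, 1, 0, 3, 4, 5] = [0, 4, 6, 3, 2, 5, 1]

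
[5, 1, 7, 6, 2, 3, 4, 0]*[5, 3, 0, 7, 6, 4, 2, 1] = [4, 3, 1, 2, 0, 7, 6, 5]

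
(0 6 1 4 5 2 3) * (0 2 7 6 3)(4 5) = (0 3 2)(1 5 7 6)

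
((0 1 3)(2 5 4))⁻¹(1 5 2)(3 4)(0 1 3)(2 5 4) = (0 2)(3 4 5)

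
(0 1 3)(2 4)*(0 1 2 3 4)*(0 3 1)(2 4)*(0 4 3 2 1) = (0 3 4)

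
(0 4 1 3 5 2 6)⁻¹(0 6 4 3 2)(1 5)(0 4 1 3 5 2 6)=(0 1 5 6 4)(2 3)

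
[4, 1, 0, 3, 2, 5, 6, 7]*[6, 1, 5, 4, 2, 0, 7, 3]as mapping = [0→2, 1→1, 2→6, 3→4, 4→5, 5→0, 6→7, 7→3]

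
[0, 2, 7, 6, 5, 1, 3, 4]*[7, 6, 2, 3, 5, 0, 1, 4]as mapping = [0→7, 1→2, 2→4, 3→1, 4→0, 5→6, 6→3, 7→5]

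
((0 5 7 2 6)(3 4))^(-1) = (0 6 2 7 5)(3 4)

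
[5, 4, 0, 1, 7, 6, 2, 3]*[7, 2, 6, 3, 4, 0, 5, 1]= [0, 4, 7, 2, 1, 5, 6, 3]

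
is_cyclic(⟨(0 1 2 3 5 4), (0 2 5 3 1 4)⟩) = no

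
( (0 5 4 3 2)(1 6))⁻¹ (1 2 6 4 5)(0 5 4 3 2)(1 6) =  (0 1 3 4 6)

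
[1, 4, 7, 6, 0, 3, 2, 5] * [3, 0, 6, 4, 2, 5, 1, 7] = [0, 2, 7, 1, 3, 4, 6, 5] 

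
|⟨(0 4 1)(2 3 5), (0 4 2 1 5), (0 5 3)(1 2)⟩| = 720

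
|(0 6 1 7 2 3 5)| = 7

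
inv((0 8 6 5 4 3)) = (0 3 4 5 6 8)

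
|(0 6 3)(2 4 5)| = 3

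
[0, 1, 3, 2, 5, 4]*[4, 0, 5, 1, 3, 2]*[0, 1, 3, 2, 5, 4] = [5, 0, 1, 4, 3, 2]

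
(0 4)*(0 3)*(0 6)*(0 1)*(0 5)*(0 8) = (0 4 3 6 1 5 8) 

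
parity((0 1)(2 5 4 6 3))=odd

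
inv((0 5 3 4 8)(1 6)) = (0 8 4 3 5)(1 6)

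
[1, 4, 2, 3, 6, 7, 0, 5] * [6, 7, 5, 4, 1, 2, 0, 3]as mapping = [0→7, 1→1, 2→5, 3→4, 4→0, 5→3, 6→6, 7→2]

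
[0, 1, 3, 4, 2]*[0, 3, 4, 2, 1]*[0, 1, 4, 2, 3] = [0, 2, 4, 1, 3]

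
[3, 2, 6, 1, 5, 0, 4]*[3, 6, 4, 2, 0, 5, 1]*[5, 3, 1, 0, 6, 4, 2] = [1, 6, 3, 2, 4, 0, 5]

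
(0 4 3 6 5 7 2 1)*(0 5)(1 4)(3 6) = (0 1 5 7 2 4 6)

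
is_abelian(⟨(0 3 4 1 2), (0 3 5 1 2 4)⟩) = no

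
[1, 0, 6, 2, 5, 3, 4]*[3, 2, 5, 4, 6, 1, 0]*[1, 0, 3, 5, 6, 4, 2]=[3, 5, 1, 4, 0, 6, 2]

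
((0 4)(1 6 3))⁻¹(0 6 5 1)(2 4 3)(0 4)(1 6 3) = (0 1 2)(3 5 6 4)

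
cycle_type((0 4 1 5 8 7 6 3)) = 8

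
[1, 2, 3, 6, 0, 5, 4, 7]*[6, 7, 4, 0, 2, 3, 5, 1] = [7, 4, 0, 5, 6, 3, 2, 1]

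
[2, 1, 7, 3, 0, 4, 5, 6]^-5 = [2, 1, 7, 3, 0, 4, 5, 6]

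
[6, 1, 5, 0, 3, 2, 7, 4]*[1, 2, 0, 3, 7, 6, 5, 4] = [5, 2, 6, 1, 3, 0, 4, 7]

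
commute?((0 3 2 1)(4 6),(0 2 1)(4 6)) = no:(0 3 2 1)(4 6)*(0 2 1)(4 6) = (0 3 1 2),(0 2 1)(4 6)*(0 3 2 1)(4 6) = (0 1 3 2)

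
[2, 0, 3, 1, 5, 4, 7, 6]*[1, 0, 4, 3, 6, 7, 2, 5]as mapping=[0→4, 1→1, 2→3, 3→0, 4→7, 5→6, 6→5, 7→2]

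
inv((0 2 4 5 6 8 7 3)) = (0 3 7 8 6 5 4 2)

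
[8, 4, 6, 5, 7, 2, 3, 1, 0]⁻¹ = [8, 7, 5, 6, 1, 3, 2, 4, 0]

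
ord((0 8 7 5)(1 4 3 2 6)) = 20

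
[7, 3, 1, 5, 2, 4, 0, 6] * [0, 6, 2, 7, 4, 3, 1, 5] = [5, 7, 6, 3, 2, 4, 0, 1]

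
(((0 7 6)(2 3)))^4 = (0 7 6)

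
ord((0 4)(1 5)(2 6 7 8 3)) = 10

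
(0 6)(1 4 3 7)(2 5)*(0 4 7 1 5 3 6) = (1 7 5 2 3)(4 6)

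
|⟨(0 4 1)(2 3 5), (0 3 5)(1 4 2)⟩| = 60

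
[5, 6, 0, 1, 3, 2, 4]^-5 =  [5, 3, 0, 4, 6, 2, 1]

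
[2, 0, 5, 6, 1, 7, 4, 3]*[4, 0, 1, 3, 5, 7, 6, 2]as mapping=[0→1, 1→4, 2→7, 3→6, 4→0, 5→2, 6→5, 7→3]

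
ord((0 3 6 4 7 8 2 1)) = 8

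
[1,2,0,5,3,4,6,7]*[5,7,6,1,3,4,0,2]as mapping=[0→7,1→6,2→5,3→4,4→1,5→3,6→0,7→2]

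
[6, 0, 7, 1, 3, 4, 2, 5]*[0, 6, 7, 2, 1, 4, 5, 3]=[5, 0, 3, 6, 2, 1, 7, 4]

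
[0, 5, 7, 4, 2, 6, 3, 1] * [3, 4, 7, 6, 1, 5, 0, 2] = [3, 5, 2, 1, 7, 0, 6, 4]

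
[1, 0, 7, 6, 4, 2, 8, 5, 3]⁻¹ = [1, 0, 5, 8, 4, 7, 3, 2, 6]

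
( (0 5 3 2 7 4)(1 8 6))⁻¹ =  (0 4 7 2 3 5)(1 6 8)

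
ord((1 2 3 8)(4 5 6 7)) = 4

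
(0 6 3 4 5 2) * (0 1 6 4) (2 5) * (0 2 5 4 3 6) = (0 3 2 1) (4 5) 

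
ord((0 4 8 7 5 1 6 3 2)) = 9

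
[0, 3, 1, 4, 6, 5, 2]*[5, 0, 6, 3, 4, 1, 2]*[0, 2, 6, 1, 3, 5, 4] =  [5, 1, 0, 3, 6, 2, 4]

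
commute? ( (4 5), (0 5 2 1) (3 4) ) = no: (4 5) * (0 5 2 1) (3 4) = (0 5 3 4 2 1), (0 5 2 1) (3 4) * (4 5) = (0 4 3 5 2 1) 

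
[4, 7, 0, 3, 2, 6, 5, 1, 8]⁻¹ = [2, 7, 4, 3, 0, 6, 5, 1, 8]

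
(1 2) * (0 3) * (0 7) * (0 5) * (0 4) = (0 3 7 5 4)(1 2)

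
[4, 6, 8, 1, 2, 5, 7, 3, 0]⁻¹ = [8, 3, 4, 7, 0, 5, 1, 6, 2]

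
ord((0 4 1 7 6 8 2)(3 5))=14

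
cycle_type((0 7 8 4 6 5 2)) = 7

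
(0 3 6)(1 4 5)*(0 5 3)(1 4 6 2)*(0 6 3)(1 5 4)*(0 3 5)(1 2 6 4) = (0 4 3 6 1 5 2)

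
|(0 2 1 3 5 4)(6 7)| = 6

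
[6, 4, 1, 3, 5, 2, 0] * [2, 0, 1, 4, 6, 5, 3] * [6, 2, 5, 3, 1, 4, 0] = [3, 0, 6, 1, 4, 2, 5]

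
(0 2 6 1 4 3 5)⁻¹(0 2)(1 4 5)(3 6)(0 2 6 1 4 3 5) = (0 4 3)(1 5)(2 6)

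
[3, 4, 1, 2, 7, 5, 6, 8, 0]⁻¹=[8, 2, 3, 0, 1, 5, 6, 4, 7]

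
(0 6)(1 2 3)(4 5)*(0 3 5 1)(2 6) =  (0 2 5 4 1 6 3)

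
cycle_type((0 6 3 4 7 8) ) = 6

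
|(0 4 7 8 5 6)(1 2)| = 6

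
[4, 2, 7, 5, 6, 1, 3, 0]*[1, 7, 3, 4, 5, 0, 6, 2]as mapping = [0→5, 1→3, 2→2, 3→0, 4→6, 5→7, 6→4, 7→1]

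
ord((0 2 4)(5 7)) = 6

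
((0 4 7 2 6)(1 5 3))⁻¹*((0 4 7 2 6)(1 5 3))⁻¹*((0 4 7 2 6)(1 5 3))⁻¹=(0 7 6 4 2)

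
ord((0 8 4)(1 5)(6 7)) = 6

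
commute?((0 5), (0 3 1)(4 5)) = no:(0 5) * (0 3 1)(4 5) = (0 4 5 3 1), (0 3 1)(4 5) * (0 5) = (0 3 1 5 4)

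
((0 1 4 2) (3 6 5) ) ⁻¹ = (0 2 4 1) (3 5 6) 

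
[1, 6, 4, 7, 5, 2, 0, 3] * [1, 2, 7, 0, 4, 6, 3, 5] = [2, 3, 4, 5, 6, 7, 1, 0]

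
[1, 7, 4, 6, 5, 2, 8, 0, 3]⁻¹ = [7, 0, 5, 8, 2, 4, 3, 1, 6]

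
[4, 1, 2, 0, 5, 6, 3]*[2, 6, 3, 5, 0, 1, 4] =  [0, 6, 3, 2, 1, 4, 5]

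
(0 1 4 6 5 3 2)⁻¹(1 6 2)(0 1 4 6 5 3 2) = (0 4 5)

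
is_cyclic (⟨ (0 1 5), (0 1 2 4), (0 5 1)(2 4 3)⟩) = no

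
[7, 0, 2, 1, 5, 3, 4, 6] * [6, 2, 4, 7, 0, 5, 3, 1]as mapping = [0→1, 1→6, 2→4, 3→2, 4→5, 5→7, 6→0, 7→3]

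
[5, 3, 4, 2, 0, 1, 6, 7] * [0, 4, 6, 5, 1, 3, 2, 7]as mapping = [0→3, 1→5, 2→1, 3→6, 4→0, 5→4, 6→2, 7→7]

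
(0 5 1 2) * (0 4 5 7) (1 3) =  (0 7) (1 2 4 5 3) 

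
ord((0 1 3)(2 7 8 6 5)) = 15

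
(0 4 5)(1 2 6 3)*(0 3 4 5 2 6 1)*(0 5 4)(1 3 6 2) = (0 4 1 2 3 5 6)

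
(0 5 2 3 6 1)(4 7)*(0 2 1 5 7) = (0 7 4)(1 2 3 6 5)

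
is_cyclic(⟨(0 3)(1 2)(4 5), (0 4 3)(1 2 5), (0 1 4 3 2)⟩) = no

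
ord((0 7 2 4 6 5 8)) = 7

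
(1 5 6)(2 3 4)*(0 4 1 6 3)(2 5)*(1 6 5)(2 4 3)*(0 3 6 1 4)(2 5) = (0 6 2 3 1)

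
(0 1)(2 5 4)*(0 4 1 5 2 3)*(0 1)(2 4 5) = (0 2 4 3 1 5)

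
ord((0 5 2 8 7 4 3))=7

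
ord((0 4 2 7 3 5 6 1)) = 8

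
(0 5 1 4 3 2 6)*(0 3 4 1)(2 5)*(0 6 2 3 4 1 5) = (0 3)(1 5 6 4)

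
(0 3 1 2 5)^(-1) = (0 5 2 1 3)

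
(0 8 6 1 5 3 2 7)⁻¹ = (0 7 2 3 5 1 6 8)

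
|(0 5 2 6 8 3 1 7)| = 8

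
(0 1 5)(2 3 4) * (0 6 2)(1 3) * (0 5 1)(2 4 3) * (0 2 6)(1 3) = (0 6 4 5)(1 3)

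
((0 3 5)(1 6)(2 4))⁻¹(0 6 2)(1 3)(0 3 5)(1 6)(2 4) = (1 4 3)(5 6)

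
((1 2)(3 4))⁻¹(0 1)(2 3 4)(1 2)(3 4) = (0 2)(1 4 3)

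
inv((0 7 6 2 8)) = (0 8 2 6 7)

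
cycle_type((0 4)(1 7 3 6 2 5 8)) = 2.7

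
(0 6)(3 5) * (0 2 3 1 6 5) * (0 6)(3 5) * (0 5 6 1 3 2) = (0 2 6)(1 5 3)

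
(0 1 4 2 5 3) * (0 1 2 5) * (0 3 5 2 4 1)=(0 4 2 3)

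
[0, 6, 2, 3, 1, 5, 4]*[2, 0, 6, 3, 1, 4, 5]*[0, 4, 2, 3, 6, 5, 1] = [2, 5, 1, 3, 0, 6, 4]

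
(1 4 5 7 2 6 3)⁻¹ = (1 3 6 2 7 5 4)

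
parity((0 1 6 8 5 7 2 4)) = odd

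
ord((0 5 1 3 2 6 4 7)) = 8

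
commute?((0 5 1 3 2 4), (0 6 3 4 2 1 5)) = no:(0 5 1 3 2 4)*(0 6 3 4 2 1 5) = (1 4 6 3), (0 6 3 4 2 1 5)*(0 5 1 3 2 4) = (0 6 2 3)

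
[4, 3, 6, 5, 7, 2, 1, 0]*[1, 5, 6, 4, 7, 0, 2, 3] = [7, 4, 2, 0, 3, 6, 5, 1]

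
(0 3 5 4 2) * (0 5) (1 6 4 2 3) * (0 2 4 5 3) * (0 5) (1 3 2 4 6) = (0 3 4 5 6) 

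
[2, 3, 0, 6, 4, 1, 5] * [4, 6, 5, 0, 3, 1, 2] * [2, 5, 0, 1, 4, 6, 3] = [6, 2, 4, 0, 1, 3, 5]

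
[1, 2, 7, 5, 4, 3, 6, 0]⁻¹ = [7, 0, 1, 5, 4, 3, 6, 2]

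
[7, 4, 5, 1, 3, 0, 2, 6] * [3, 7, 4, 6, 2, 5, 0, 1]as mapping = [0→1, 1→2, 2→5, 3→7, 4→6, 5→3, 6→4, 7→0]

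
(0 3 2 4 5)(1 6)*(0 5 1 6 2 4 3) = (1 2 3 4)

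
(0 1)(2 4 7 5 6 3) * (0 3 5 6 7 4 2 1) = (1 3)(5 7 6)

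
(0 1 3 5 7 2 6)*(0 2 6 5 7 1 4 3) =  (0 4 3 7 6 2 5 1)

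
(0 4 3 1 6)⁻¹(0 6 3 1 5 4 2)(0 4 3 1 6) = (0 1 6 5 3 2 4)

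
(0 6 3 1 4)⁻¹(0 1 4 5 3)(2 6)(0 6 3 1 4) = (0 5 1 6 4)(2 3)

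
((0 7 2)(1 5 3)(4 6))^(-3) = (4 6)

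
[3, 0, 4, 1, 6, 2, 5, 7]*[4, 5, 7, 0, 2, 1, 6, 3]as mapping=[0→0, 1→4, 2→2, 3→5, 4→6, 5→7, 6→1, 7→3]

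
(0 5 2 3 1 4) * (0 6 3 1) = (0 5 2 1 4 6 3)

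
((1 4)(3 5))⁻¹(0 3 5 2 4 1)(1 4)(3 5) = (0 5 3 2 1 4)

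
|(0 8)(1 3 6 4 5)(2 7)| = 10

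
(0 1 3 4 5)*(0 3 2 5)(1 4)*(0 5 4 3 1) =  (0 3)(1 2 4 5)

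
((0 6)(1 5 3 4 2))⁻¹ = (0 6)(1 2 4 3 5)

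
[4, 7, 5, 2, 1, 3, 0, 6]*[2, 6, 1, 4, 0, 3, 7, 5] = [0, 5, 3, 1, 6, 4, 2, 7]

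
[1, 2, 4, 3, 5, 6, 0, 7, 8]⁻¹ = [6, 0, 1, 3, 2, 4, 5, 7, 8]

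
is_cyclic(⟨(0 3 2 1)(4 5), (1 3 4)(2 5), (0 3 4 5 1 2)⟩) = no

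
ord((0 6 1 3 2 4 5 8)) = 8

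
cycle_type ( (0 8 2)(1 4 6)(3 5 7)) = 3^3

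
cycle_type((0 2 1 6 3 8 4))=7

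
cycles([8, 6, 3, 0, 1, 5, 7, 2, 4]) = (0 8 4 1 6 7 2 3)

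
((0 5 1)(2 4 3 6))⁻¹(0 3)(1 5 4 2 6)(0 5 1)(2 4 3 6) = (0 1 3 4 2)(5 6)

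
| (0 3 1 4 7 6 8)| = 7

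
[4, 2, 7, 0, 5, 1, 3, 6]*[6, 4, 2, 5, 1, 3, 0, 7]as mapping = [0→1, 1→2, 2→7, 3→6, 4→3, 5→4, 6→5, 7→0]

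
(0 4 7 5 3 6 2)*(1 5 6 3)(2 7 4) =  (0 2)(1 5)(6 7)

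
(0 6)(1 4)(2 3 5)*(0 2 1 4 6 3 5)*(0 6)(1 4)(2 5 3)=(0 2 3 6 5 4 1)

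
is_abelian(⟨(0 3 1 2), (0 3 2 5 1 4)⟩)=no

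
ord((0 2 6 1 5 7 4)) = 7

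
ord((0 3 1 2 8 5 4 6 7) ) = 9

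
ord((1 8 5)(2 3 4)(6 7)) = 6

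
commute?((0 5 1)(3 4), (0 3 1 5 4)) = no:(0 5 1)(3 4) * (0 3 1 5 4) = (0 4 1 3), (0 3 1 5 4) * (0 5 1)(3 4) = (0 4 5 3)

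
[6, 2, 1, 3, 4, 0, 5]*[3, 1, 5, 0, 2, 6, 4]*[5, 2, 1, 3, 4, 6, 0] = [4, 6, 2, 5, 1, 3, 0]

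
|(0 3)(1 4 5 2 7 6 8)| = 14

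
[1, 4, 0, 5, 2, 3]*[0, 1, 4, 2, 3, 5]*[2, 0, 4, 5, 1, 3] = [0, 5, 2, 3, 1, 4]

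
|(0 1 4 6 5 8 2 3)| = 8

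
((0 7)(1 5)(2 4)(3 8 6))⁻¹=(0 7)(1 5)(2 4)(3 6 8)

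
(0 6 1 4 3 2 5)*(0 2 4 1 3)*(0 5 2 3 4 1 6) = (1 6 4 5 3)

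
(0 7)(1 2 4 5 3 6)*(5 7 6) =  (0 6 1 2 4 7)(3 5)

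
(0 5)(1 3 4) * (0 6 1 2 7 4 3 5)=(1 5 6)(2 7 4)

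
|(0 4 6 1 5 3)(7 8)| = 6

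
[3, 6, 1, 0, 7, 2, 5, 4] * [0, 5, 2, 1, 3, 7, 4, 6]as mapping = [0→1, 1→4, 2→5, 3→0, 4→6, 5→2, 6→7, 7→3]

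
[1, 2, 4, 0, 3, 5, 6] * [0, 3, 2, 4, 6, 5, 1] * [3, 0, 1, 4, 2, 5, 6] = [4, 1, 6, 3, 2, 5, 0]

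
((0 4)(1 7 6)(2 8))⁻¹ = (0 4)(1 6 7)(2 8)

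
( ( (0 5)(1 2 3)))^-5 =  (0 5)(1 2 3)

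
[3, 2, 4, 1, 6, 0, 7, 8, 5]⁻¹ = [5, 3, 1, 0, 2, 8, 4, 6, 7]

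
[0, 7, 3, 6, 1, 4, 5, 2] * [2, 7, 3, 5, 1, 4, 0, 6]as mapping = [0→2, 1→6, 2→5, 3→0, 4→7, 5→1, 6→4, 7→3]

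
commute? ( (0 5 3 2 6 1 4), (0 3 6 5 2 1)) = no: (0 5 3 2 6 1 4) * (0 3 6 5 2 1) = (0 2 5 6)(1 4 3), (0 3 6 5 2 1) * (0 5 3 2 6 1 4) = (0 2 4)(1 5 6 3)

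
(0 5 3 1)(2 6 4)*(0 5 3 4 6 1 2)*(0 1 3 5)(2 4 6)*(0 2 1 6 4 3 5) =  (1 2 5 4 6)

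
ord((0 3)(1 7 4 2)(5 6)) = 4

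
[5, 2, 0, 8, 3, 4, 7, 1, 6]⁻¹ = [2, 7, 1, 4, 5, 0, 8, 6, 3]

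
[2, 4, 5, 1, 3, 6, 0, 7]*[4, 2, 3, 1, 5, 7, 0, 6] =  [3, 5, 7, 2, 1, 0, 4, 6]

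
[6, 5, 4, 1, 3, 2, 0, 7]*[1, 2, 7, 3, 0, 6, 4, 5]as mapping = [0→4, 1→6, 2→0, 3→2, 4→3, 5→7, 6→1, 7→5]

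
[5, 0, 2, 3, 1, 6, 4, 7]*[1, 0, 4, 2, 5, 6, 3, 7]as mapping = [0→6, 1→1, 2→4, 3→2, 4→0, 5→3, 6→5, 7→7]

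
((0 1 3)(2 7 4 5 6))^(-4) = (0 3 1)(2 7 4 5 6)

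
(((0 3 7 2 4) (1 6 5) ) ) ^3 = (0 2 3 4 7) 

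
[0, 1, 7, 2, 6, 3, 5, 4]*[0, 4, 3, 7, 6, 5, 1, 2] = [0, 4, 2, 3, 1, 7, 5, 6]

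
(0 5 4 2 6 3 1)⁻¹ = (0 1 3 6 2 4 5)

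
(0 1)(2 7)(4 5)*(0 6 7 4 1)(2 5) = (1 6 7 5)(2 4)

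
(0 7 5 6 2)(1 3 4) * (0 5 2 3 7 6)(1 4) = (0 6 3 1 7 2 5)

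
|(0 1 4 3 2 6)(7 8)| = 6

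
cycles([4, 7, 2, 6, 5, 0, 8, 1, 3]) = (0 4 5)(1 7)(3 6 8)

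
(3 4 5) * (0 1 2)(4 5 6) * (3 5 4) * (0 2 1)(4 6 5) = (3 6)(4 5)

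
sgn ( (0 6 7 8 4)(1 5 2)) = 1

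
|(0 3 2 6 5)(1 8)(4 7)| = 10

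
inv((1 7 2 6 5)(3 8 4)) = (1 5 6 2 7)(3 4 8)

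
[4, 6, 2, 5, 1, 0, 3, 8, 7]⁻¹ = [5, 4, 2, 6, 0, 3, 1, 8, 7]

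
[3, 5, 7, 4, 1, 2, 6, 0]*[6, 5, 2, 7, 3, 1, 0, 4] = [7, 1, 4, 3, 5, 2, 0, 6]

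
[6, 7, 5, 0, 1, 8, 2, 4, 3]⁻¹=[3, 4, 6, 8, 7, 2, 0, 1, 5]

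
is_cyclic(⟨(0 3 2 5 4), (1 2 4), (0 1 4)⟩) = no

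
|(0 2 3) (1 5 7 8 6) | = 15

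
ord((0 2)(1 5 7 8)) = 4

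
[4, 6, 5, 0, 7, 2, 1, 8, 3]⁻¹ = [3, 6, 5, 8, 0, 2, 1, 4, 7]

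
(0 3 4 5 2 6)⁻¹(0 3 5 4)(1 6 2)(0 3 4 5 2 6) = (0 6 1)(2 5 3 4)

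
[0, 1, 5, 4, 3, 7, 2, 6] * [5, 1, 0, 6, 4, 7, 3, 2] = [5, 1, 7, 4, 6, 2, 0, 3] 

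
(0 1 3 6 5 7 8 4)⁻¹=(0 4 8 7 5 6 3 1)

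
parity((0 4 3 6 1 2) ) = odd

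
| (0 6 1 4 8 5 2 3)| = 8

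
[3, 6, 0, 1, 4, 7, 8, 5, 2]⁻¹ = [2, 3, 8, 0, 4, 7, 1, 5, 6]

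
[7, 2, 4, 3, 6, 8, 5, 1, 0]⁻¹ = [8, 7, 1, 3, 2, 6, 4, 0, 5]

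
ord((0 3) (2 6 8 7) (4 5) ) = 4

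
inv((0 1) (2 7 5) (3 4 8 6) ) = (0 1) (2 5 7) (3 6 8 4) 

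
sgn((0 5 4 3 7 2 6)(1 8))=-1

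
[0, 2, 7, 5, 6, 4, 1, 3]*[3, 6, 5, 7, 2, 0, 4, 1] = [3, 5, 1, 0, 4, 2, 6, 7]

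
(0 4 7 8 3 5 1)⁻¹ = (0 1 5 3 8 7 4)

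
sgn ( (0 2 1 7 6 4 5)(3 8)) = -1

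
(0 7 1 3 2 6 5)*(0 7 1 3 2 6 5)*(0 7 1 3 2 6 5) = (0 3 5 1 6 7 2)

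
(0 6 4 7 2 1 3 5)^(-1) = (0 5 3 1 2 7 4 6)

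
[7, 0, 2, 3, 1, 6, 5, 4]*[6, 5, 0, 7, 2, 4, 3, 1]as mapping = [0→1, 1→6, 2→0, 3→7, 4→5, 5→3, 6→4, 7→2]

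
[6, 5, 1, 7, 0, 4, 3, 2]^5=[1, 3, 6, 4, 2, 7, 5, 0]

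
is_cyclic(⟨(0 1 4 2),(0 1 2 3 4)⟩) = no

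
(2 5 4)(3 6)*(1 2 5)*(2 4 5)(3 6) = (1 4 2)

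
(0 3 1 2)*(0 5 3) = (1 2 5 3)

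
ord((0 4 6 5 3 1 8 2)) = 8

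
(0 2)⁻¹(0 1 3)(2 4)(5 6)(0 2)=(0 4)(1 3 2)(5 6)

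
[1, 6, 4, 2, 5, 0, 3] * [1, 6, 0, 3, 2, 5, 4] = [6, 4, 2, 0, 5, 1, 3]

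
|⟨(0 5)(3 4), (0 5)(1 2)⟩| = 4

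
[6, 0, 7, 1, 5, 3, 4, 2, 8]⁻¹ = [1, 3, 7, 5, 6, 4, 0, 2, 8]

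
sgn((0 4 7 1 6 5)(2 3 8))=-1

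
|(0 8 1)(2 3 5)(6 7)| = 6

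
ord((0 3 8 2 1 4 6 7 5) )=9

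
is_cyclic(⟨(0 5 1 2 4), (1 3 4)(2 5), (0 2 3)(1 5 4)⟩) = no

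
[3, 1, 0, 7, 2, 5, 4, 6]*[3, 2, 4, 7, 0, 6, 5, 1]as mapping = [0→7, 1→2, 2→3, 3→1, 4→4, 5→6, 6→0, 7→5]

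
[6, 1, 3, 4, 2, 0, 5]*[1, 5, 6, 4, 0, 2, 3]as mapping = [0→3, 1→5, 2→4, 3→0, 4→6, 5→1, 6→2]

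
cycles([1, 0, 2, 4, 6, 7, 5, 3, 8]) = (0 1)(3 4 6 5 7)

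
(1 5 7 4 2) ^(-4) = (1 5 7 4 2) 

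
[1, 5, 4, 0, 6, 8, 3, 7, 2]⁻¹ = [3, 0, 8, 6, 2, 1, 4, 7, 5]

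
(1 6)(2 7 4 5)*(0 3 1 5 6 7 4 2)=(0 3 1 7 2 4 6 5)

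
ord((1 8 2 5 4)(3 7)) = 10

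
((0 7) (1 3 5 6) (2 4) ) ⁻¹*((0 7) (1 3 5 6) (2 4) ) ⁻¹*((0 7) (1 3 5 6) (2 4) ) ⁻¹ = (0 7) (1 3 5 6) (2 4) 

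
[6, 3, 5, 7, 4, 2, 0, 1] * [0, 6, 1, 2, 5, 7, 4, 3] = [4, 2, 7, 3, 5, 1, 0, 6]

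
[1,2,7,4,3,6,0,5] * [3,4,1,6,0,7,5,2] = [4,1,2,0,6,5,3,7]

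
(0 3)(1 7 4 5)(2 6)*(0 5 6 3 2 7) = (0 2 3 5 1)(4 6 7)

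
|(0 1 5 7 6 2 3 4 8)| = 9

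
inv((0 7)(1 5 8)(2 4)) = (0 7)(1 8 5)(2 4)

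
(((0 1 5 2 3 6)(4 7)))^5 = (0 6 3 2 5 1)(4 7)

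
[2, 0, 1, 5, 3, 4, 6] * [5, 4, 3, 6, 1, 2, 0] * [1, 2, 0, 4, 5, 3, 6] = [4, 3, 5, 0, 6, 2, 1]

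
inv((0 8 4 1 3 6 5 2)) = (0 2 5 6 3 1 4 8)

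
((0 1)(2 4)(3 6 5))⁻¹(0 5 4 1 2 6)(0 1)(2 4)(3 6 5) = (0 4 5 1 3 2)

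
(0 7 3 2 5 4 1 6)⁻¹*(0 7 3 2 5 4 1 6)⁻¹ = (0 1 5 3)(2 7 6 4)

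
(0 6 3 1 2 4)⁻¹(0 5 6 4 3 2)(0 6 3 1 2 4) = (0 1 4 6 5 3)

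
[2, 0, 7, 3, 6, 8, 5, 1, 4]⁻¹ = [1, 7, 0, 3, 8, 6, 4, 2, 5]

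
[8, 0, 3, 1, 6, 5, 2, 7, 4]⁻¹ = [1, 3, 6, 2, 8, 5, 4, 7, 0]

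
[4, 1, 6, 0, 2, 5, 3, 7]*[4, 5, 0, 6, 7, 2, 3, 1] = [7, 5, 3, 4, 0, 2, 6, 1]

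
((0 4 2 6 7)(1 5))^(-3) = (0 2 7 4 6)(1 5)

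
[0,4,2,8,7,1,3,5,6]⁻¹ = [0,5,2,6,1,7,8,4,3]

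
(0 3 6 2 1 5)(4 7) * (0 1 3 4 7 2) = (0 4 2 3 6)(1 5)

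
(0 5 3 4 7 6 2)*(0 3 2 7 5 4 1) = (0 4 5 2 3 1)(6 7)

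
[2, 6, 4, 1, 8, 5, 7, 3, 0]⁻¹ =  [8, 3, 0, 7, 2, 5, 1, 6, 4]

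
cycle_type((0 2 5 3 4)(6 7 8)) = 3.5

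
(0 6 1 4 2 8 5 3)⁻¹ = (0 3 5 8 2 4 1 6)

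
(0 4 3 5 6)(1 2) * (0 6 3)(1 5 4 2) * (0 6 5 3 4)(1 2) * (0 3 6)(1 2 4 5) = (0 2 6 1 4)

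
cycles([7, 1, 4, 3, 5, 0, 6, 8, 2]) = (0 7 8 2 4 5)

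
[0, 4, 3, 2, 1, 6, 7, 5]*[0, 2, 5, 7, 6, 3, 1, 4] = [0, 6, 7, 5, 2, 1, 4, 3]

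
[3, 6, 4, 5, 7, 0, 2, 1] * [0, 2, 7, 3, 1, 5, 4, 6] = [3, 4, 1, 5, 6, 0, 7, 2]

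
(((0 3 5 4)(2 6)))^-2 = (0 5)(3 4)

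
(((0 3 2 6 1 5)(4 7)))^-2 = (0 1 2)(3 5 6)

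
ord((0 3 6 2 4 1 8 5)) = 8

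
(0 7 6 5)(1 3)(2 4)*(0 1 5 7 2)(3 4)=(0 2 3 5 1 4)(6 7)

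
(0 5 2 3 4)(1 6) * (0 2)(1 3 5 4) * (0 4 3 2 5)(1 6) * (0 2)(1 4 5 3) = (0 1 4 3 6)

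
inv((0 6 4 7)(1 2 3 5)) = (0 7 4 6)(1 5 3 2)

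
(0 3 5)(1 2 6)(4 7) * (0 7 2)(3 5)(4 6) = (0 5 7 6 1)(2 4)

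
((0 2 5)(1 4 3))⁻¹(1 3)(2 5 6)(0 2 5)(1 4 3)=(0 6 5)(1 4)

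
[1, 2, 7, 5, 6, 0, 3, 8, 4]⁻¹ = [5, 0, 1, 6, 8, 3, 4, 2, 7]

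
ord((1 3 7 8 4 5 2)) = 7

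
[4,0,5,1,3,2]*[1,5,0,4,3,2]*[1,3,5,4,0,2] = [4,3,5,2,0,1]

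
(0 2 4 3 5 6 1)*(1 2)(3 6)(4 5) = (0 1)(2 5 3 4 6)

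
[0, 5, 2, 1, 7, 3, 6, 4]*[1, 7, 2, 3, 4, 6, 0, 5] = [1, 6, 2, 7, 5, 3, 0, 4]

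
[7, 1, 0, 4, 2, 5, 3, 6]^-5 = [7, 1, 0, 4, 2, 5, 3, 6]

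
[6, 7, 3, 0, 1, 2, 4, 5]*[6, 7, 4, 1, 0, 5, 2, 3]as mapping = [0→2, 1→3, 2→1, 3→6, 4→7, 5→4, 6→0, 7→5]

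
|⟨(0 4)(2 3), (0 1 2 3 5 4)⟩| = 48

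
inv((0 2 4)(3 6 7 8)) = (0 4 2)(3 8 7 6)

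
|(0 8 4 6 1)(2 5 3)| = 15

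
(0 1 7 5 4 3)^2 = (0 7 4)(1 5 3)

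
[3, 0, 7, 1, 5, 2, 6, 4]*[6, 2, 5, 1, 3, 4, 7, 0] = [1, 6, 0, 2, 4, 5, 7, 3]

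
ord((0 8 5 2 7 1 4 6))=8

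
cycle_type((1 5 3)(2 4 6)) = 3^2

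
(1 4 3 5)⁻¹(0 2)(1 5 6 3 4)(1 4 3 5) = (0 2)(1 6 5 3 4)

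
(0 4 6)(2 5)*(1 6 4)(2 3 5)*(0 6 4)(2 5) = (0 1 4)(2 5 3)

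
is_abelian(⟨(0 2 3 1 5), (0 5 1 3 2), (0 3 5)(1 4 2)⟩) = no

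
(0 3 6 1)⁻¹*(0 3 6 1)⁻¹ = (0 6)(1 3)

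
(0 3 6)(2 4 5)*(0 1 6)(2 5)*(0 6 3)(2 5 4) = (1 3 6)(4 5)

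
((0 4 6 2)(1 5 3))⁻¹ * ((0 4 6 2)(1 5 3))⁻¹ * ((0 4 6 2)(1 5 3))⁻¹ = (0 4 6 2)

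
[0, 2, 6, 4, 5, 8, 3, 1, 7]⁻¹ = [0, 7, 1, 6, 3, 4, 2, 8, 5]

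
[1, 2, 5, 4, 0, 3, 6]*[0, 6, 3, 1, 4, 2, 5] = [6, 3, 2, 4, 0, 1, 5]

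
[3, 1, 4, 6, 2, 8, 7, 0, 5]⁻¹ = [7, 1, 4, 0, 2, 8, 3, 6, 5]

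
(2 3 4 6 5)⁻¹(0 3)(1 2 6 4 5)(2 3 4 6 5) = (0 4)(1 3 5 6 2)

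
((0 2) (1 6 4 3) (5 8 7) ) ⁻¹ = (0 2) (1 3 4 6) (5 7 8) 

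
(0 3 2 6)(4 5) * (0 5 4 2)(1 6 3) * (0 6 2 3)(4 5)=(0 1 2)(3 6 4 5)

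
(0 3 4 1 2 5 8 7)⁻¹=(0 7 8 5 2 1 4 3)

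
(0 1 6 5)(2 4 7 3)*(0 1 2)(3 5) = (0 2 4 7 5 1 6 3)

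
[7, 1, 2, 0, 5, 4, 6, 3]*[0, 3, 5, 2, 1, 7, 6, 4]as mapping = [0→4, 1→3, 2→5, 3→0, 4→7, 5→1, 6→6, 7→2]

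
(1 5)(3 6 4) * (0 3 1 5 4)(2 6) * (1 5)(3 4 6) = (0 4 5 1 6)(2 3)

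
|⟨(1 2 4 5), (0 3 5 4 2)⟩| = 120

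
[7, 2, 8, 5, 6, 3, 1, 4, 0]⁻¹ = [8, 6, 1, 5, 7, 3, 4, 0, 2]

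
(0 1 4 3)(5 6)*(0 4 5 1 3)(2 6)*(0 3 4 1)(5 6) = (0 4 3 1 6)(2 5)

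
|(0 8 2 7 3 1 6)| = 7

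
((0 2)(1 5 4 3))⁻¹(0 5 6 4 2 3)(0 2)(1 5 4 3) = (0 1 2 4 6 3)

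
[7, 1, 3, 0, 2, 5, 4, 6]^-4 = [6, 1, 0, 7, 3, 5, 2, 4]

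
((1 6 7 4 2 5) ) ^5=(1 5 2 4 7 6) 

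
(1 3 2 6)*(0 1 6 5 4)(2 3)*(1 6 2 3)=(0 6 2 5 4)(1 3)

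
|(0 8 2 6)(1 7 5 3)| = 4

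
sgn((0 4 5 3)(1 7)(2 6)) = -1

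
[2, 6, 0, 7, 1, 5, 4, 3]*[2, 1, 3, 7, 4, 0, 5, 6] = [3, 5, 2, 6, 1, 0, 4, 7]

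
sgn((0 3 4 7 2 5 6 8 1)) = 1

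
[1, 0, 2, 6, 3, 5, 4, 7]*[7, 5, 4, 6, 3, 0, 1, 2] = [5, 7, 4, 1, 6, 0, 3, 2]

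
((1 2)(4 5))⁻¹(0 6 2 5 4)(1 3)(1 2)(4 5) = (0 6 1 4 5)(2 3)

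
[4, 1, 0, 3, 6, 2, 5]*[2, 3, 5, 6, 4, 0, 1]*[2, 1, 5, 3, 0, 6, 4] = [0, 3, 5, 4, 1, 6, 2]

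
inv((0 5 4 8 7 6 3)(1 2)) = (0 3 6 7 8 4 5)(1 2)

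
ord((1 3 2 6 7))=5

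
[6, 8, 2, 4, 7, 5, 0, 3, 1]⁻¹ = [6, 8, 2, 7, 3, 5, 0, 4, 1]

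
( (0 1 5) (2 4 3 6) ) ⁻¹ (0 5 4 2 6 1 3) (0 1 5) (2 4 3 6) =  (0 3 4 2 5 6 1) 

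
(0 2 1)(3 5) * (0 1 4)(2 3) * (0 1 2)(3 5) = (0 5)(1 2 4)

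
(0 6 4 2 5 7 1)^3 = (0 2 1 4 7 6 5)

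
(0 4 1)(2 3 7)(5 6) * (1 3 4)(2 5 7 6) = (0 1)(2 4 3 6 7 5)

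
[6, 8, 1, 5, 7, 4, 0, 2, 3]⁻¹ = [6, 2, 7, 8, 5, 3, 0, 4, 1]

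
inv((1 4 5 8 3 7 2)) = (1 2 7 3 8 5 4)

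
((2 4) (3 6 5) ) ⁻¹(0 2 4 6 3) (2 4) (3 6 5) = (0 4 2 5 6) 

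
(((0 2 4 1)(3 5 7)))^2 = (0 4)(1 2)(3 7 5)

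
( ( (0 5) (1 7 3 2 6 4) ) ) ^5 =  (0 5) (1 4 6 2 3 7) 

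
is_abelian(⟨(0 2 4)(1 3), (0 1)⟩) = no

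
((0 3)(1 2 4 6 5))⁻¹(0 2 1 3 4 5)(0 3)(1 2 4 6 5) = (0 6 1 3 4 2)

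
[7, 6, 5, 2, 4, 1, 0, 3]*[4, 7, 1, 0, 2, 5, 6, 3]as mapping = [0→3, 1→6, 2→5, 3→1, 4→2, 5→7, 6→4, 7→0]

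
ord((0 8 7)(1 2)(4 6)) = 6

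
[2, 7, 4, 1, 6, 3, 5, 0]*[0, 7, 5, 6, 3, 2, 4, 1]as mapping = [0→5, 1→1, 2→3, 3→7, 4→4, 5→6, 6→2, 7→0]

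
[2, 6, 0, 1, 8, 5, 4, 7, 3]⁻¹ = [2, 3, 0, 8, 6, 5, 1, 7, 4]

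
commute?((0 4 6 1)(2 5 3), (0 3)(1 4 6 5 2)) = no:(0 4 6 1)(2 5 3)*(0 3)(1 4 6 5 2) = (0 6 4 5)(1 3), (0 3)(1 4 6 5 2)*(0 4 6 1)(2 5 3) = (0 2)(1 6 3 4)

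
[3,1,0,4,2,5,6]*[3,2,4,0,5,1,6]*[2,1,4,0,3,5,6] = [2,4,0,5,3,1,6]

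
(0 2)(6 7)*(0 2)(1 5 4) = (1 5 4)(6 7)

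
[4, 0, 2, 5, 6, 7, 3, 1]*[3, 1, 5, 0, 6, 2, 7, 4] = [6, 3, 5, 2, 7, 4, 0, 1]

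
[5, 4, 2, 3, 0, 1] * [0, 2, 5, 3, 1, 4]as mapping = [0→4, 1→1, 2→5, 3→3, 4→0, 5→2]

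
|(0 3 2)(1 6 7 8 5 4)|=6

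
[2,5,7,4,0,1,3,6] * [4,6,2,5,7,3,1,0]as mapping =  [0→2,1→3,2→0,3→7,4→4,5→6,6→5,7→1]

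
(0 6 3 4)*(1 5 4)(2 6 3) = (0 3 1 5 4)(2 6)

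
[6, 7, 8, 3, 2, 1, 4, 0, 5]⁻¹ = [7, 5, 4, 3, 6, 8, 0, 1, 2]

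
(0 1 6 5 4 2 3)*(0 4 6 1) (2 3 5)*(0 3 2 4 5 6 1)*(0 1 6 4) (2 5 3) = (0 2 4 5 6) 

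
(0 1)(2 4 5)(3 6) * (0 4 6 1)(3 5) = (1 4 3)(2 6 5)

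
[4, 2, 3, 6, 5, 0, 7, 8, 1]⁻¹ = [5, 8, 1, 2, 0, 4, 3, 6, 7]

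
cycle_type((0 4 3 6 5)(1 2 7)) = 3.5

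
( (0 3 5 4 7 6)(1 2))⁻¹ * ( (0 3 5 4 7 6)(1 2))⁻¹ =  (0 7 5)(3 6 4)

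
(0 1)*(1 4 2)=(0 4 2 1) 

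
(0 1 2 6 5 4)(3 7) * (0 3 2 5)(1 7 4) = (0 7 2 6)(1 5)(3 4)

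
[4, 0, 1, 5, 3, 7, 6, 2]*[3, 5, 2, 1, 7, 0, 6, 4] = [7, 3, 5, 0, 1, 4, 6, 2]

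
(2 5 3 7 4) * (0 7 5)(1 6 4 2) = (0 7 2)(1 6 4)(3 5)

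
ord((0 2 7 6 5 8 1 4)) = 8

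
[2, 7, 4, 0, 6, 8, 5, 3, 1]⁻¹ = [3, 8, 0, 7, 2, 6, 4, 1, 5]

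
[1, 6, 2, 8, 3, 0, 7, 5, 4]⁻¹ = [5, 0, 2, 4, 8, 7, 1, 6, 3]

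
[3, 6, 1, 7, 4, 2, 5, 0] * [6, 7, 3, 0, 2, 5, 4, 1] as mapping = [0→0, 1→4, 2→7, 3→1, 4→2, 5→3, 6→5, 7→6] 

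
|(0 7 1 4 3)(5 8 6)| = 15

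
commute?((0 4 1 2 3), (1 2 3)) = no:(0 4 1 2 3) * (1 2 3) = (0 4 2 1 3), (1 2 3) * (0 4 1 2 3) = (0 4 1 3 2)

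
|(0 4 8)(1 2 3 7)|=12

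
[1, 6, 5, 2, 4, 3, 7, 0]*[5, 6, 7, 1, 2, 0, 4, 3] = [6, 4, 0, 7, 2, 1, 3, 5]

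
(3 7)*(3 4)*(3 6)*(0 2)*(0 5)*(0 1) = (0 2 5 1)(3 7 4 6)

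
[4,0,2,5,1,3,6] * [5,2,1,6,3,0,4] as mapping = [0→3,1→5,2→1,3→0,4→2,5→6,6→4] 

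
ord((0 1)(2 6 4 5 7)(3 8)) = 10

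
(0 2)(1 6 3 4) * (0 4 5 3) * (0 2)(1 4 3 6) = (2 3 5 6)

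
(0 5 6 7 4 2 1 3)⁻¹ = (0 3 1 2 4 7 6 5)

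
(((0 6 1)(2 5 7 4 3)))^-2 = (0 6 1)(2 4 5 3 7)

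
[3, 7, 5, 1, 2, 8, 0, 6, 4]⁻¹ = [6, 3, 4, 0, 8, 2, 7, 1, 5]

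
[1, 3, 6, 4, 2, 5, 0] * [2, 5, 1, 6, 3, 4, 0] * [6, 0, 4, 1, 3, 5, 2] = [5, 2, 6, 1, 0, 3, 4]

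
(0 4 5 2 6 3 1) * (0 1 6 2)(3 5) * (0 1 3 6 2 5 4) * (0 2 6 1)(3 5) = (0 2 3 6 4 1 5)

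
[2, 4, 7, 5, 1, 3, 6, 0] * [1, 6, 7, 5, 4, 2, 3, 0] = [7, 4, 0, 2, 6, 5, 3, 1]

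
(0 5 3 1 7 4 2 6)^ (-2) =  (0 2 7 3)(1 5 6 4)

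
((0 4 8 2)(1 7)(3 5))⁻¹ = (0 2 8 4)(1 7)(3 5)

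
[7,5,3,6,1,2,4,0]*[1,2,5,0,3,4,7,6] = [6,4,0,7,2,5,3,1]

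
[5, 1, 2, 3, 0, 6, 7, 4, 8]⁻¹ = [4, 1, 2, 3, 7, 0, 5, 6, 8]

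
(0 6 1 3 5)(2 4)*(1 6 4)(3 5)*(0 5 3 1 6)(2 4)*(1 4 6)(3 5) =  (0 2 1 5 3 4 6)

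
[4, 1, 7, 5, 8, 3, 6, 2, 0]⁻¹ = [8, 1, 7, 5, 0, 3, 6, 2, 4]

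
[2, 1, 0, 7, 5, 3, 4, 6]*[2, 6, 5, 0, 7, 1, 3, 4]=[5, 6, 2, 4, 1, 0, 7, 3]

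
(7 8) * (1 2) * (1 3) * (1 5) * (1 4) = (1 2 3 5 4)(7 8)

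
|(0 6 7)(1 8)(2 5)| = 6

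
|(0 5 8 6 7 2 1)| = 7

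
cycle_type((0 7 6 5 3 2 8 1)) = 8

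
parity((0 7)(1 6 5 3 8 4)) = even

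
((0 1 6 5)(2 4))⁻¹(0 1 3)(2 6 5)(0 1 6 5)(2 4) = (0 4 5)(1 6 3)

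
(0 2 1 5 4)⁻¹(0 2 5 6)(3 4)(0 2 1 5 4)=(0 3)(1 4 6 2)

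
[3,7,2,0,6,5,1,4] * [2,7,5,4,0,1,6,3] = [4,3,5,2,6,1,7,0]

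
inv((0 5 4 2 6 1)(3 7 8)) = (0 1 6 2 4 5)(3 8 7)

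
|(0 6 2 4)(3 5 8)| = 12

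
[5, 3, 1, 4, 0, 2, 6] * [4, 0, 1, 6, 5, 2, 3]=[2, 6, 0, 5, 4, 1, 3]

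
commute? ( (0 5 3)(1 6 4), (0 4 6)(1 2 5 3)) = no: (0 5 3)(1 6 4) * (0 4 6)(1 2 5 3) = (0 3 4 2 5 1), (0 4 6)(1 2 5 3) * (0 5 3)(1 6 4) = (0 1 2 3 6 5)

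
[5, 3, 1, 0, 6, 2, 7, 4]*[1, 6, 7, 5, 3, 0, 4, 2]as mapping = [0→0, 1→5, 2→6, 3→1, 4→4, 5→7, 6→2, 7→3]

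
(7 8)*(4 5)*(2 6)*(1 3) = (1 3)(2 6)(4 5)(7 8)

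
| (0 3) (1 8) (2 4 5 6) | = 4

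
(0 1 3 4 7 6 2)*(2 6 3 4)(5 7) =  (0 1 4 5 7 3 2)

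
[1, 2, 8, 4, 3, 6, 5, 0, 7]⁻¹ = [7, 0, 1, 4, 3, 6, 5, 8, 2]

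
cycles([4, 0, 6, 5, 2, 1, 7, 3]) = (0 4 2 6 7 3 5 1)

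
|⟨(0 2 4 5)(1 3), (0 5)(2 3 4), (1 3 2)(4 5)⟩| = 720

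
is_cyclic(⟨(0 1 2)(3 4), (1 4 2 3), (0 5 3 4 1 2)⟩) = no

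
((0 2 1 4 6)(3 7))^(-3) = (0 1 6 2 4)(3 7)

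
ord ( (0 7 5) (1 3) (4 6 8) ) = 6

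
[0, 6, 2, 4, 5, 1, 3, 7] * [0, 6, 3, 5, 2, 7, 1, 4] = [0, 1, 3, 2, 7, 6, 5, 4]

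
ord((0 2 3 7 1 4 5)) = 7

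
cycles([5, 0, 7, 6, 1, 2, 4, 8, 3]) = (0 5 2 7 8 3 6 4 1)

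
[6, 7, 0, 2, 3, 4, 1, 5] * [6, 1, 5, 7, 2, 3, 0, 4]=[0, 4, 6, 5, 7, 2, 1, 3]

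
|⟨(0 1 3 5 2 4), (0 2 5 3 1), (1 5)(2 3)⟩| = 720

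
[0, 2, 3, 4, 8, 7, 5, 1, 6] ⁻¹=[0, 7, 1, 2, 3, 6, 8, 5, 4] 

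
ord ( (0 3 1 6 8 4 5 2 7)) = 9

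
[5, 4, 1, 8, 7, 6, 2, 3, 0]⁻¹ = [8, 2, 6, 7, 1, 0, 5, 4, 3]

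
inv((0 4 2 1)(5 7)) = (0 1 2 4)(5 7)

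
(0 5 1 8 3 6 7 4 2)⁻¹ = (0 2 4 7 6 3 8 1 5)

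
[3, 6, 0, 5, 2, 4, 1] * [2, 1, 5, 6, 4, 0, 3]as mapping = [0→6, 1→3, 2→2, 3→0, 4→5, 5→4, 6→1]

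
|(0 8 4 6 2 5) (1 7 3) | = 6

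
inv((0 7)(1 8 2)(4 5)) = (0 7)(1 2 8)(4 5)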